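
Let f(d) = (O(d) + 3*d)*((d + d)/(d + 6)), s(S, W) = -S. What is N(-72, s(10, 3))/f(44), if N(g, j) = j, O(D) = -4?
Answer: -125/2816 ≈ -0.044389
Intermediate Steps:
f(d) = 2*d*(-4 + 3*d)/(6 + d) (f(d) = (-4 + 3*d)*((d + d)/(d + 6)) = (-4 + 3*d)*((2*d)/(6 + d)) = (-4 + 3*d)*(2*d/(6 + d)) = 2*d*(-4 + 3*d)/(6 + d))
N(-72, s(10, 3))/f(44) = (-1*10)/((2*44*(-4 + 3*44)/(6 + 44))) = -10*25/(44*(-4 + 132)) = -10/(2*44*(1/50)*128) = -10/5632/25 = -10*25/5632 = -125/2816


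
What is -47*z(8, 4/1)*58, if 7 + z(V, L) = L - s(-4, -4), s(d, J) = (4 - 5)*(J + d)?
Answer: 29986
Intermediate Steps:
s(d, J) = -J - d (s(d, J) = -(J + d) = -J - d)
z(V, L) = -15 + L (z(V, L) = -7 + (L - (-1*(-4) - 1*(-4))) = -7 + (L - (4 + 4)) = -7 + (L - 1*8) = -7 + (L - 8) = -7 + (-8 + L) = -15 + L)
-47*z(8, 4/1)*58 = -47*(-15 + 4/1)*58 = -47*(-15 + 4*1)*58 = -47*(-15 + 4)*58 = -47*(-11)*58 = 517*58 = 29986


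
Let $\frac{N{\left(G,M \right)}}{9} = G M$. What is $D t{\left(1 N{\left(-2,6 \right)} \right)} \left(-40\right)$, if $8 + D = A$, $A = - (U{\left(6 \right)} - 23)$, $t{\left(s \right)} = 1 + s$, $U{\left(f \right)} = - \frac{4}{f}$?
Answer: $\frac{201160}{3} \approx 67053.0$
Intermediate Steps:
$N{\left(G,M \right)} = 9 G M$
$A = \frac{71}{3}$ ($A = - (- \frac{4}{6} - 23) = - (\left(-4\right) \frac{1}{6} - 23) = - (- \frac{2}{3} - 23) = \left(-1\right) \left(- \frac{71}{3}\right) = \frac{71}{3} \approx 23.667$)
$D = \frac{47}{3}$ ($D = -8 + \frac{71}{3} = \frac{47}{3} \approx 15.667$)
$D t{\left(1 N{\left(-2,6 \right)} \right)} \left(-40\right) = \frac{47 \left(1 + 1 \cdot 9 \left(-2\right) 6\right)}{3} \left(-40\right) = \frac{47 \left(1 + 1 \left(-108\right)\right)}{3} \left(-40\right) = \frac{47 \left(1 - 108\right)}{3} \left(-40\right) = \frac{47}{3} \left(-107\right) \left(-40\right) = \left(- \frac{5029}{3}\right) \left(-40\right) = \frac{201160}{3}$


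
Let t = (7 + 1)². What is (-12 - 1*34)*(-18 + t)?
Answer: -2116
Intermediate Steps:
t = 64 (t = 8² = 64)
(-12 - 1*34)*(-18 + t) = (-12 - 1*34)*(-18 + 64) = (-12 - 34)*46 = -46*46 = -2116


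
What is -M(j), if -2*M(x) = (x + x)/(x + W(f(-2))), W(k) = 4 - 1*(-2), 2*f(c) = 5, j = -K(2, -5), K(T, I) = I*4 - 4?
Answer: ⅘ ≈ 0.80000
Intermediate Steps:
K(T, I) = -4 + 4*I (K(T, I) = 4*I - 4 = -4 + 4*I)
j = 24 (j = -(-4 + 4*(-5)) = -(-4 - 20) = -1*(-24) = 24)
f(c) = 5/2 (f(c) = (½)*5 = 5/2)
W(k) = 6 (W(k) = 4 + 2 = 6)
M(x) = -x/(6 + x) (M(x) = -(x + x)/(2*(x + 6)) = -2*x/(2*(6 + x)) = -x/(6 + x))
-M(j) = -(-1)*24/(6 + 24) = -(-1)*24/30 = -1*(-⅘) = ⅘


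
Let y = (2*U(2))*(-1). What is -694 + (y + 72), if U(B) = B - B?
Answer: -622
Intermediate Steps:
U(B) = 0
y = 0 (y = (2*0)*(-1) = 0*(-1) = 0)
-694 + (y + 72) = -694 + (0 + 72) = -694 + 72 = -622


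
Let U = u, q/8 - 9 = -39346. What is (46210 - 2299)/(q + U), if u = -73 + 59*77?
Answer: -6273/44318 ≈ -0.14155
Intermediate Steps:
q = -314696 (q = 72 + 8*(-39346) = 72 - 314768 = -314696)
u = 4470 (u = -73 + 4543 = 4470)
U = 4470
(46210 - 2299)/(q + U) = (46210 - 2299)/(-314696 + 4470) = 43911/(-310226) = 43911*(-1/310226) = -6273/44318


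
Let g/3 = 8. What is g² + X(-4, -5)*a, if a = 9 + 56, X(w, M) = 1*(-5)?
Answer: 251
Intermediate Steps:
g = 24 (g = 3*8 = 24)
X(w, M) = -5
a = 65
g² + X(-4, -5)*a = 24² - 5*65 = 576 - 325 = 251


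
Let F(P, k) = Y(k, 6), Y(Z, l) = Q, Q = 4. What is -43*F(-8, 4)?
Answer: -172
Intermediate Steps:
Y(Z, l) = 4
F(P, k) = 4
-43*F(-8, 4) = -43*4 = -172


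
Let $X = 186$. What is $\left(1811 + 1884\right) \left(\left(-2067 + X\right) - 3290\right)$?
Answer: $-19106845$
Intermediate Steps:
$\left(1811 + 1884\right) \left(\left(-2067 + X\right) - 3290\right) = \left(1811 + 1884\right) \left(\left(-2067 + 186\right) - 3290\right) = 3695 \left(-1881 - 3290\right) = 3695 \left(-5171\right) = -19106845$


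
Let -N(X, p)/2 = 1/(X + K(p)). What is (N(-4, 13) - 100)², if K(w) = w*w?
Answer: 272316004/27225 ≈ 10002.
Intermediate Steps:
K(w) = w²
N(X, p) = -2/(X + p²)
(N(-4, 13) - 100)² = (-2/(-4 + 13²) - 100)² = (-2/(-4 + 169) - 100)² = (-2/165 - 100)² = (-16502/165)² = 272316004/27225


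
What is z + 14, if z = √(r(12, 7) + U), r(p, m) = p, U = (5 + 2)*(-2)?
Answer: 14 + I*√2 ≈ 14.0 + 1.4142*I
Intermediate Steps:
U = -14 (U = 7*(-2) = -14)
z = I*√2 (z = √(12 - 14) = √(-2) = I*√2 ≈ 1.4142*I)
z + 14 = I*√2 + 14 = 14 + I*√2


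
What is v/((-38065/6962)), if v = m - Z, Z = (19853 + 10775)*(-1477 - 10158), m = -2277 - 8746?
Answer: -2480879160234/38065 ≈ -6.5175e+7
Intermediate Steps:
m = -11023
Z = -356356780 (Z = 30628*(-11635) = -356356780)
v = 356345757 (v = -11023 - 1*(-356356780) = -11023 + 356356780 = 356345757)
v/((-38065/6962)) = 356345757/((-38065/6962)) = 356345757/((-38065*1/6962)) = 356345757/(-38065/6962) = 356345757*(-6962/38065) = -2480879160234/38065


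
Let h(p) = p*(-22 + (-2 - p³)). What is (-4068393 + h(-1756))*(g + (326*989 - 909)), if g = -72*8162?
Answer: 2530692548547007655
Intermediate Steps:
g = -587664
h(p) = p*(-24 - p³)
(-4068393 + h(-1756))*(g + (326*989 - 909)) = (-4068393 - 1*(-1756)*(24 + (-1756)³))*(-587664 + (326*989 - 909)) = (-4068393 - 1*(-1756)*(24 - 5414689216))*(-587664 + (322414 - 909)) = (-4068393 - 1*(-1756)*(-5414689192))*(-587664 + 321505) = (-4068393 - 9508194221152)*(-266159) = -9508198289545*(-266159) = 2530692548547007655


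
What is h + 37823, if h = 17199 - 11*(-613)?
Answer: 61765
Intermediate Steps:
h = 23942 (h = 17199 - 1*(-6743) = 17199 + 6743 = 23942)
h + 37823 = 23942 + 37823 = 61765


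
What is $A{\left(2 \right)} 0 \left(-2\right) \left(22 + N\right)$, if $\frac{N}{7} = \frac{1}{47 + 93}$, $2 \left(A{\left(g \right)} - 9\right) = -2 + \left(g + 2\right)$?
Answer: $0$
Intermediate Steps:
$A{\left(g \right)} = 9 + \frac{g}{2}$ ($A{\left(g \right)} = 9 + \frac{-2 + \left(g + 2\right)}{2} = 9 + \frac{-2 + \left(2 + g\right)}{2} = 9 + \frac{g}{2}$)
$N = \frac{1}{20}$ ($N = \frac{7}{47 + 93} = \frac{7}{140} = 7 \cdot \frac{1}{140} = \frac{1}{20} \approx 0.05$)
$A{\left(2 \right)} 0 \left(-2\right) \left(22 + N\right) = \left(9 + \frac{1}{2} \cdot 2\right) 0 \left(-2\right) \left(22 + \frac{1}{20}\right) = \left(9 + 1\right) 0 \left(-2\right) \frac{441}{20} = 10 \cdot 0 \left(-2\right) \frac{441}{20} = 0 \left(-2\right) \frac{441}{20} = 0 \cdot \frac{441}{20} = 0$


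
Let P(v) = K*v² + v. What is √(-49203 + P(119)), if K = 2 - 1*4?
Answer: I*√77406 ≈ 278.22*I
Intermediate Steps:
K = -2 (K = 2 - 4 = -2)
P(v) = v - 2*v² (P(v) = -2*v² + v = v - 2*v²)
√(-49203 + P(119)) = √(-49203 + 119*(1 - 2*119)) = √(-49203 + 119*(1 - 238)) = √(-49203 + 119*(-237)) = √(-49203 - 28203) = √(-77406) = I*√77406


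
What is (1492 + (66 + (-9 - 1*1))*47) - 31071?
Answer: -26947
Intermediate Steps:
(1492 + (66 + (-9 - 1*1))*47) - 31071 = (1492 + (66 + (-9 - 1))*47) - 31071 = (1492 + (66 - 10)*47) - 31071 = (1492 + 56*47) - 31071 = (1492 + 2632) - 31071 = 4124 - 31071 = -26947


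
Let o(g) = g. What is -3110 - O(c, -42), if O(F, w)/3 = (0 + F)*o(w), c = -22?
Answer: -5882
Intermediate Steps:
O(F, w) = 3*F*w (O(F, w) = 3*((0 + F)*w) = 3*(F*w) = 3*F*w)
-3110 - O(c, -42) = -3110 - 3*(-22)*(-42) = -3110 - 1*2772 = -3110 - 2772 = -5882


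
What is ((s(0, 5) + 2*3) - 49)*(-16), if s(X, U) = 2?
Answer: 656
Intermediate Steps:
((s(0, 5) + 2*3) - 49)*(-16) = ((2 + 2*3) - 49)*(-16) = ((2 + 6) - 49)*(-16) = (8 - 49)*(-16) = -41*(-16) = 656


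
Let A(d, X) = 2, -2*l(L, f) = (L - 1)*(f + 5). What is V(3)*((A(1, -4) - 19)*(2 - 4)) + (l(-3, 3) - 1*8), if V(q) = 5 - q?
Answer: 76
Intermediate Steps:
l(L, f) = -(-1 + L)*(5 + f)/2 (l(L, f) = -(L - 1)*(f + 5)/2 = -(-1 + L)*(5 + f)/2)
V(3)*((A(1, -4) - 19)*(2 - 4)) + (l(-3, 3) - 1*8) = (5 - 1*3)*((2 - 19)*(2 - 4)) + ((5/2 + (½)*3 - 5/2*(-3) - ½*(-3)*3) - 1*8) = (5 - 3)*(-17*(-2)) + ((5/2 + 3/2 + 15/2 + 9/2) - 8) = 2*34 + (16 - 8) = 68 + 8 = 76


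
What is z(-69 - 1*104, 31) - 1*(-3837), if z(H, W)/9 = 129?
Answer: 4998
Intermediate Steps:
z(H, W) = 1161 (z(H, W) = 9*129 = 1161)
z(-69 - 1*104, 31) - 1*(-3837) = 1161 - 1*(-3837) = 1161 + 3837 = 4998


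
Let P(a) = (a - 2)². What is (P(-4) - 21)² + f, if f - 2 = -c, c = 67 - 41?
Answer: 201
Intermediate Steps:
P(a) = (-2 + a)²
c = 26
f = -24 (f = 2 - 1*26 = 2 - 26 = -24)
(P(-4) - 21)² + f = ((-2 - 4)² - 21)² - 24 = ((-6)² - 21)² - 24 = (36 - 21)² - 24 = 15² - 24 = 225 - 24 = 201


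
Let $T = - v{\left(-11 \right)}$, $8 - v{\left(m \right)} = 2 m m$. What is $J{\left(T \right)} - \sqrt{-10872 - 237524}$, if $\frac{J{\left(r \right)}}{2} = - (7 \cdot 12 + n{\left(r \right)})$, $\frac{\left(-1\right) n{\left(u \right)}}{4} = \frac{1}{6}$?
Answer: $- \frac{500}{3} - 2 i \sqrt{62099} \approx -166.67 - 498.39 i$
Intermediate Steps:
$v{\left(m \right)} = 8 - 2 m^{2}$ ($v{\left(m \right)} = 8 - 2 m m = 8 - 2 m^{2}$)
$n{\left(u \right)} = - \frac{2}{3}$ ($n{\left(u \right)} = - \frac{4}{6} = \left(-4\right) \frac{1}{6} = - \frac{2}{3}$)
$T = 234$ ($T = - (8 - 2 \left(-11\right)^{2}) = - (8 - 242) = \left(-1\right) \left(-234\right) = 234$)
$J{\left(r \right)} = - \frac{500}{3}$ ($J{\left(r \right)} = 2 \left(- (7 \cdot 12 - \frac{2}{3})\right) = 2 \left(- (84 - \frac{2}{3})\right) = 2 \left(\left(-1\right) \frac{250}{3}\right) = 2 \left(- \frac{250}{3}\right) = - \frac{500}{3}$)
$J{\left(T \right)} - \sqrt{-10872 - 237524} = - \frac{500}{3} - \sqrt{-10872 - 237524} = - \frac{500}{3} - \sqrt{-248396} = - \frac{500}{3} - 2 i \sqrt{62099}$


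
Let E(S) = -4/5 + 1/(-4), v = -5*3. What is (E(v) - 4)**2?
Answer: 10201/400 ≈ 25.503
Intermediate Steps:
v = -15
E(S) = -21/20 (E(S) = -4*1/5 + 1*(-1/4) = -4/5 - 1/4 = -21/20)
(E(v) - 4)**2 = (-21/20 - 4)**2 = (-101/20)**2 = 10201/400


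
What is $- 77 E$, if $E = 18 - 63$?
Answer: $3465$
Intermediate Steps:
$E = -45$ ($E = 18 - 63 = -45$)
$- 77 E = \left(-77\right) \left(-45\right) = 3465$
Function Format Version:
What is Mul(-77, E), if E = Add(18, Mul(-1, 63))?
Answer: 3465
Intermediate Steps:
E = -45 (E = Add(18, -63) = -45)
Mul(-77, E) = Mul(-77, -45) = 3465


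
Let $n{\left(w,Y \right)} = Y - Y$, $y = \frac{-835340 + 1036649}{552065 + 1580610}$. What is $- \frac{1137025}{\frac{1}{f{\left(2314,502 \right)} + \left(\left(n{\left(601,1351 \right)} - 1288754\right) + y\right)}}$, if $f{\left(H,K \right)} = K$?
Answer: $\frac{124955528761967471}{85307} \approx 1.4648 \cdot 10^{12}$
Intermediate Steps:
$y = \frac{201309}{2132675} \approx 0.094393$
$n{\left(w,Y \right)} = 0$
$- \frac{1137025}{\frac{1}{f{\left(2314,502 \right)} + \left(\left(n{\left(601,1351 \right)} - 1288754\right) + y\right)}} = - \frac{1137025}{\frac{1}{502 + \left(\left(0 - 1288754\right) + \frac{201309}{2132675}\right)}} = - \frac{1137025}{\frac{1}{502 + \left(-1288754 + \frac{201309}{2132675}\right)}} = - \frac{1137025}{\frac{1}{502 - \frac{2748493235641}{2132675}}} = - \frac{1137025}{\frac{1}{- \frac{2747422632791}{2132675}}} = - \frac{1137025}{- \frac{2132675}{2747422632791}} = \left(-1137025\right) \left(- \frac{2747422632791}{2132675}\right) = \frac{124955528761967471}{85307}$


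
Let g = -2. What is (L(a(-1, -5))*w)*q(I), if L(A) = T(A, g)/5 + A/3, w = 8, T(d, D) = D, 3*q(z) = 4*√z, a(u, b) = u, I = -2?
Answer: -352*I*√2/45 ≈ -11.062*I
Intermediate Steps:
q(z) = 4*√z/3 (q(z) = (4*√z)/3 = 4*√z/3)
L(A) = -⅖ + A/3 (L(A) = -2/5 + A/3 = -2*⅕ + A*(⅓) = -⅖ + A/3)
(L(a(-1, -5))*w)*q(I) = ((-⅖ + (⅓)*(-1))*8)*(4*√(-2)/3) = ((-⅖ - ⅓)*8)*(4*(I*√2)/3) = (-11/15*8)*(4*I*√2/3) = -352*I*√2/45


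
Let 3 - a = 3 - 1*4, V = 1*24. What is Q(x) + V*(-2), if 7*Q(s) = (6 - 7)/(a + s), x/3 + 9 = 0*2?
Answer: -7727/161 ≈ -47.994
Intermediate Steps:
V = 24
a = 4 (a = 3 - (3 - 1*4) = 3 - (3 - 4) = 3 - 1*(-1) = 3 + 1 = 4)
x = -27 (x = -27 + 3*(0*2) = -27 + 3*0 = -27 + 0 = -27)
Q(s) = -1/(7*(4 + s)) (Q(s) = ((6 - 7)/(4 + s))/7 = (-1/(4 + s))/7 = -1/(7*(4 + s)))
Q(x) + V*(-2) = -1/(28 + 7*(-27)) + 24*(-2) = -1/(28 - 189) - 48 = -1/(-161) - 48 = -1*(-1/161) - 48 = 1/161 - 48 = -7727/161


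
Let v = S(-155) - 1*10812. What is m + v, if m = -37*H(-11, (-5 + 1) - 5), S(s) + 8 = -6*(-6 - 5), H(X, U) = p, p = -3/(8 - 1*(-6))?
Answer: -150445/14 ≈ -10746.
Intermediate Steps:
p = -3/14 (p = -3/(8 + 6) = -3/14 ≈ -0.21429)
H(X, U) = -3/14
S(s) = 58 (S(s) = -8 - 6*(-6 - 5) = -8 - 6*(-11) = -8 + 66 = 58)
m = 111/14 (m = -37*(-3/14) = 111/14 ≈ 7.9286)
v = -10754 (v = 58 - 1*10812 = 58 - 10812 = -10754)
m + v = 111/14 - 10754 = -150445/14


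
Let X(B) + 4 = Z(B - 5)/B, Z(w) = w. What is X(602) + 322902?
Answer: 194385193/602 ≈ 3.2290e+5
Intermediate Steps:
X(B) = -4 + (-5 + B)/B (X(B) = -4 + (B - 5)/B = -4 + (-5 + B)/B)
X(602) + 322902 = (-3 - 5/602) + 322902 = -1811/602 + 322902 = 194385193/602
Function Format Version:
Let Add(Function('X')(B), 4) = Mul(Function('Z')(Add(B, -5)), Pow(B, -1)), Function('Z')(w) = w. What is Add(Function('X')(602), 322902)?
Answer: Rational(194385193, 602) ≈ 3.2290e+5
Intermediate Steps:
Function('X')(B) = Add(-4, Mul(Pow(B, -1), Add(-5, B))) (Function('X')(B) = Add(-4, Mul(Add(B, -5), Pow(B, -1))) = Add(-4, Mul(Add(-5, B), Pow(B, -1))) = Add(-4, Mul(Pow(B, -1), Add(-5, B))))
Add(Function('X')(602), 322902) = Add(Add(-3, Mul(-5, Pow(602, -1))), 322902) = Add(Add(-3, Mul(-5, Rational(1, 602))), 322902) = Add(Add(-3, Rational(-5, 602)), 322902) = Add(Rational(-1811, 602), 322902) = Rational(194385193, 602)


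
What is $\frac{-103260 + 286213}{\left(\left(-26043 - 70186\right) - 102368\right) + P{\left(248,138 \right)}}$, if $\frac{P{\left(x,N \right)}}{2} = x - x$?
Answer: $- \frac{182953}{198597} \approx -0.92123$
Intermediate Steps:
$P{\left(x,N \right)} = 0$ ($P{\left(x,N \right)} = 2 \left(x - x\right) = 2 \cdot 0 = 0$)
$\frac{-103260 + 286213}{\left(\left(-26043 - 70186\right) - 102368\right) + P{\left(248,138 \right)}} = \frac{-103260 + 286213}{\left(\left(-26043 - 70186\right) - 102368\right) + 0} = \frac{182953}{\left(-96229 - 102368\right) + 0} = \frac{182953}{-198597 + 0} = \frac{182953}{-198597} = 182953 \left(- \frac{1}{198597}\right) = - \frac{182953}{198597}$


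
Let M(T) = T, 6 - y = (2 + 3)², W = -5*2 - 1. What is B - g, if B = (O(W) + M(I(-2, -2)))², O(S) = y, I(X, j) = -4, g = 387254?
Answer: -386725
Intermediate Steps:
W = -11 (W = -10 - 1 = -11)
y = -19 (y = 6 - (2 + 3)² = 6 - 1*5² = 6 - 1*25 = 6 - 25 = -19)
O(S) = -19
B = 529 (B = (-19 - 4)² = (-23)² = 529)
B - g = 529 - 1*387254 = 529 - 387254 = -386725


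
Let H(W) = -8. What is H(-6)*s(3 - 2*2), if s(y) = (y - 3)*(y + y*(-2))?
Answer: 32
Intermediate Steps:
s(y) = -y*(-3 + y) (s(y) = (-3 + y)*(y - 2*y) = (-3 + y)*(-y) = -y*(-3 + y))
H(-6)*s(3 - 2*2) = -8*(3 - 2*2)*(3 - (3 - 2*2)) = -8*(3 - 4)*(3 - (3 - 4)) = -(-8)*(3 - 1*(-1)) = -(-8)*(3 + 1) = -(-8)*4 = -8*(-4) = 32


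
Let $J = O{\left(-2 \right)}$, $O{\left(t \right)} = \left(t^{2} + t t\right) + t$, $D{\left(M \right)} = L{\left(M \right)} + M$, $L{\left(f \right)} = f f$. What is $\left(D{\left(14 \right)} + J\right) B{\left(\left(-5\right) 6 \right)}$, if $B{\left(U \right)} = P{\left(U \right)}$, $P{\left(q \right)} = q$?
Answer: $-6480$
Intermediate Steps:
$L{\left(f \right)} = f^{2}$
$D{\left(M \right)} = M + M^{2}$ ($D{\left(M \right)} = M^{2} + M = M + M^{2}$)
$O{\left(t \right)} = t + 2 t^{2}$ ($O{\left(t \right)} = \left(t^{2} + t^{2}\right) + t = 2 t^{2} + t = t + 2 t^{2}$)
$J = 6$ ($J = - 2 \left(1 + 2 \left(-2\right)\right) = - 2 \left(1 - 4\right) = \left(-2\right) \left(-3\right) = 6$)
$B{\left(U \right)} = U$
$\left(D{\left(14 \right)} + J\right) B{\left(\left(-5\right) 6 \right)} = \left(14 \left(1 + 14\right) + 6\right) \left(\left(-5\right) 6\right) = \left(14 \cdot 15 + 6\right) \left(-30\right) = \left(210 + 6\right) \left(-30\right) = 216 \left(-30\right) = -6480$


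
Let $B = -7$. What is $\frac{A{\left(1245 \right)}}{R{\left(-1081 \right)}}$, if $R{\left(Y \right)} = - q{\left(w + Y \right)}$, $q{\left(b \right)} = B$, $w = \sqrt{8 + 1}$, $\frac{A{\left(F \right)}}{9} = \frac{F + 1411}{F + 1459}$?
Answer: $\frac{1494}{1183} \approx 1.2629$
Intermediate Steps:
$A{\left(F \right)} = \frac{9 \left(1411 + F\right)}{1459 + F}$ ($A{\left(F \right)} = 9 \frac{F + 1411}{F + 1459} = 9 \frac{1411 + F}{1459 + F} = \frac{9 \left(1411 + F\right)}{1459 + F}$)
$w = 3$ ($w = \sqrt{9} = 3$)
$q{\left(b \right)} = -7$
$R{\left(Y \right)} = 7$ ($R{\left(Y \right)} = \left(-1\right) \left(-7\right) = 7$)
$\frac{A{\left(1245 \right)}}{R{\left(-1081 \right)}} = \frac{9 \frac{1}{1459 + 1245} \left(1411 + 1245\right)}{7} = 9 \cdot \frac{1}{2704} \cdot 2656 \cdot \frac{1}{7} = \frac{1494}{169} \cdot \frac{1}{7} = \frac{1494}{1183}$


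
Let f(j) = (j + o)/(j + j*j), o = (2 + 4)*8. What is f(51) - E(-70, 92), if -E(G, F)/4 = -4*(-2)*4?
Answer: 113185/884 ≈ 128.04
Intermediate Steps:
o = 48 (o = 6*8 = 48)
E(G, F) = -128 (E(G, F) = -4*(-4*(-2))*4 = -32*4 = -4*32 = -128)
f(j) = (48 + j)/(j + j²) (f(j) = (j + 48)/(j + j*j) = (48 + j)/(j + j²))
f(51) - E(-70, 92) = (48 + 51)/(51*(1 + 51)) - 1*(-128) = (1/51)*99/52 + 128 = (1/51)*(1/52)*99 + 128 = 33/884 + 128 = 113185/884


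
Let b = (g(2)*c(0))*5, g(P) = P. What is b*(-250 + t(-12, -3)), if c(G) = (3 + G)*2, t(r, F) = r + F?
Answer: -15900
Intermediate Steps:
t(r, F) = F + r
c(G) = 6 + 2*G
b = 60 (b = (2*(6 + 2*0))*5 = (2*(6 + 0))*5 = (2*6)*5 = 12*5 = 60)
b*(-250 + t(-12, -3)) = 60*(-250 + (-3 - 12)) = 60*(-250 - 15) = 60*(-265) = -15900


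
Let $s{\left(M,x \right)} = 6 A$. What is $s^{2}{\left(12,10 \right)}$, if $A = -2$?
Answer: $144$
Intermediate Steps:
$s{\left(M,x \right)} = -12$ ($s{\left(M,x \right)} = 6 \left(-2\right) = -12$)
$s^{2}{\left(12,10 \right)} = \left(-12\right)^{2} = 144$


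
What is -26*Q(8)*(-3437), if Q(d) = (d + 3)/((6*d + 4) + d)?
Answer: 491491/30 ≈ 16383.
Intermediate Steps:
Q(d) = (3 + d)/(4 + 7*d) (Q(d) = (3 + d)/((4 + 6*d) + d) = (3 + d)/(4 + 7*d))
-26*Q(8)*(-3437) = -26*(3 + 8)/(4 + 7*8)*(-3437) = -26*11/(4 + 56)*(-3437) = -26*11/60*(-3437) = -143/30*(-3437) = 491491/30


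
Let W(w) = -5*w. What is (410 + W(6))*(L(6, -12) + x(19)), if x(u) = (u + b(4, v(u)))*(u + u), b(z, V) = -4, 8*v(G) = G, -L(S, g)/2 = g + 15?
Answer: 214320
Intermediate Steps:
L(S, g) = -30 - 2*g (L(S, g) = -2*(g + 15) = -2*(15 + g) = -30 - 2*g)
v(G) = G/8
x(u) = 2*u*(-4 + u) (x(u) = (u - 4)*(u + u) = (-4 + u)*(2*u) = 2*u*(-4 + u))
(410 + W(6))*(L(6, -12) + x(19)) = (410 - 5*6)*((-30 - 2*(-12)) + 2*19*(-4 + 19)) = (410 - 30)*((-30 + 24) + 2*19*15) = 380*(-6 + 570) = 380*564 = 214320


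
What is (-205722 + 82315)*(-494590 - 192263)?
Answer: 84762468171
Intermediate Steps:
(-205722 + 82315)*(-494590 - 192263) = -123407*(-686853) = 84762468171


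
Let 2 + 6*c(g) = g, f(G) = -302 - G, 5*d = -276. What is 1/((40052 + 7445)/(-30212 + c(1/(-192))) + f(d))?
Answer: -174023045/43222470226 ≈ -0.0040262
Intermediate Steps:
d = -276/5 (d = (⅕)*(-276) = -276/5 ≈ -55.200)
c(g) = -⅓ + g/6
1/((40052 + 7445)/(-30212 + c(1/(-192))) + f(d)) = 1/((40052 + 7445)/(-30212 + (-⅓ + (⅙)/(-192))) + (-302 - 1*(-276/5))) = 1/(47497/(-30212 + (-⅓ + (⅙)*(-1/192))) + (-302 + 276/5)) = 1/(47497/(-30212 + (-⅓ - 1/1152)) - 1234/5) = 1/(47497/(-30212 - 385/1152) - 1234/5) = 1/(47497/(-34804609/1152) - 1234/5) = 1/(47497*(-1152/34804609) - 1234/5) = 1/(-54716544/34804609 - 1234/5) = 1/(-43222470226/174023045) = -174023045/43222470226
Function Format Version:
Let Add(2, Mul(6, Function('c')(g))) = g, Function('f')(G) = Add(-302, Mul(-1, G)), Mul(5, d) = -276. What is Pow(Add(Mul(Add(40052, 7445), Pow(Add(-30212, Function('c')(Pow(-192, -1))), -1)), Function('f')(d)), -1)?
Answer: Rational(-174023045, 43222470226) ≈ -0.0040262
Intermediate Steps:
d = Rational(-276, 5) (d = Mul(Rational(1, 5), -276) = Rational(-276, 5) ≈ -55.200)
Function('c')(g) = Add(Rational(-1, 3), Mul(Rational(1, 6), g))
Pow(Add(Mul(Add(40052, 7445), Pow(Add(-30212, Function('c')(Pow(-192, -1))), -1)), Function('f')(d)), -1) = Pow(Add(Mul(Add(40052, 7445), Pow(Add(-30212, Add(Rational(-1, 3), Mul(Rational(1, 6), Pow(-192, -1)))), -1)), Add(-302, Mul(-1, Rational(-276, 5)))), -1) = Pow(Add(Mul(47497, Pow(Add(-30212, Add(Rational(-1, 3), Mul(Rational(1, 6), Rational(-1, 192)))), -1)), Add(-302, Rational(276, 5))), -1) = Pow(Add(Mul(47497, Pow(Add(-30212, Add(Rational(-1, 3), Rational(-1, 1152))), -1)), Rational(-1234, 5)), -1) = Pow(Add(Mul(47497, Pow(Add(-30212, Rational(-385, 1152)), -1)), Rational(-1234, 5)), -1) = Pow(Add(Mul(47497, Pow(Rational(-34804609, 1152), -1)), Rational(-1234, 5)), -1) = Pow(Add(Mul(47497, Rational(-1152, 34804609)), Rational(-1234, 5)), -1) = Pow(Add(Rational(-54716544, 34804609), Rational(-1234, 5)), -1) = Pow(Rational(-43222470226, 174023045), -1) = Rational(-174023045, 43222470226)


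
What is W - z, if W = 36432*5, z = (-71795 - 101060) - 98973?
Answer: 453988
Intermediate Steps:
z = -271828 (z = -172855 - 98973 = -271828)
W = 182160
W - z = 182160 - 1*(-271828) = 182160 + 271828 = 453988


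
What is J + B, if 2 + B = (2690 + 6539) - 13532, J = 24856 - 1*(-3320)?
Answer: 23871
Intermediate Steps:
J = 28176 (J = 24856 + 3320 = 28176)
B = -4305 (B = -2 + ((2690 + 6539) - 13532) = -2 + (9229 - 13532) = -2 - 4303 = -4305)
J + B = 28176 - 4305 = 23871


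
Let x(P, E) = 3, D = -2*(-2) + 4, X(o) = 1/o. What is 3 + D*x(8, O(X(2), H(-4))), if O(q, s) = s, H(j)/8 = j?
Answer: 27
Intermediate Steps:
H(j) = 8*j
D = 8 (D = 4 + 4 = 8)
3 + D*x(8, O(X(2), H(-4))) = 3 + 8*3 = 3 + 24 = 27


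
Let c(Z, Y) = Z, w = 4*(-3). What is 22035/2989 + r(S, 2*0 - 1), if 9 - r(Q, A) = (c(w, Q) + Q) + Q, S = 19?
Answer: -28778/2989 ≈ -9.6280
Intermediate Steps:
w = -12
r(Q, A) = 21 - 2*Q (r(Q, A) = 9 - ((-12 + Q) + Q) = 9 - (-12 + 2*Q) = 9 + (12 - 2*Q) = 21 - 2*Q)
22035/2989 + r(S, 2*0 - 1) = 22035/2989 + (21 - 2*19) = 22035*(1/2989) + (21 - 38) = 22035/2989 - 17 = -28778/2989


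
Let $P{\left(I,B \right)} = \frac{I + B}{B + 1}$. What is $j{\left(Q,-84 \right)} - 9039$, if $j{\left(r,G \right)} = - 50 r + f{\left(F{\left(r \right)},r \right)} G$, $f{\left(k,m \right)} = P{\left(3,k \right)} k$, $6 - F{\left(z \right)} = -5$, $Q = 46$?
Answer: $-12417$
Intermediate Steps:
$P{\left(I,B \right)} = \frac{B + I}{1 + B}$
$F{\left(z \right)} = 11$ ($F{\left(z \right)} = 6 - -5 = 6 + 5 = 11$)
$f{\left(k,m \right)} = \frac{k \left(3 + k\right)}{1 + k}$ ($f{\left(k,m \right)} = \frac{k + 3}{1 + k} k = \frac{3 + k}{1 + k} k = \frac{k \left(3 + k\right)}{1 + k}$)
$j{\left(r,G \right)} = - 50 r + \frac{77 G}{6}$ ($j{\left(r,G \right)} = - 50 r + \frac{11 \left(3 + 11\right)}{1 + 11} G = - 50 r + 11 \cdot \frac{1}{12} \cdot 14 G = - 50 r + \frac{77 G}{6}$)
$j{\left(Q,-84 \right)} - 9039 = \left(\left(-50\right) 46 + \frac{77}{6} \left(-84\right)\right) - 9039 = \left(-2300 - 1078\right) - 9039 = -3378 - 9039 = -12417$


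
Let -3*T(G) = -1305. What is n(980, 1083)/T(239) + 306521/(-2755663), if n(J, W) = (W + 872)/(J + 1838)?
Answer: -74071063253/675594875058 ≈ -0.10964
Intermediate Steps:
n(J, W) = (872 + W)/(1838 + J)
T(G) = 435 (T(G) = -⅓*(-1305) = 435)
n(980, 1083)/T(239) + 306521/(-2755663) = ((872 + 1083)/(1838 + 980))/435 + 306521/(-2755663) = (1955/2818)*(1/435) + 306521*(-1/2755663) = ((1/2818)*1955)*(1/435) - 306521/2755663 = (1955/2818)*(1/435) - 306521/2755663 = 391/245166 - 306521/2755663 = -74071063253/675594875058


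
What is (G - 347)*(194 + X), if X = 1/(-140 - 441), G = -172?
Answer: -58498047/581 ≈ -1.0069e+5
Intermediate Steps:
X = -1/581 (X = 1/(-581) = -1/581 ≈ -0.0017212)
(G - 347)*(194 + X) = (-172 - 347)*(194 - 1/581) = -519*112713/581 = -58498047/581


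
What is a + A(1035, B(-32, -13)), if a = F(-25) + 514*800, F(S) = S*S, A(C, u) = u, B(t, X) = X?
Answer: 411812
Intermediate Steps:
F(S) = S²
a = 411825 (a = (-25)² + 514*800 = 625 + 411200 = 411825)
a + A(1035, B(-32, -13)) = 411825 - 13 = 411812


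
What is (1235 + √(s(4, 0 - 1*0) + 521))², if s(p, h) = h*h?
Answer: (1235 + √521)² ≈ 1.5821e+6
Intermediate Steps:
s(p, h) = h²
(1235 + √(s(4, 0 - 1*0) + 521))² = (1235 + √((0 - 1*0)² + 521))² = (1235 + √((0 + 0)² + 521))² = (1235 + √(0² + 521))² = (1235 + √(0 + 521))² = (1235 + √521)²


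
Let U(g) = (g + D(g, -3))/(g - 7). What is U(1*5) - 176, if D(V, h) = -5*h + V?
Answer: -377/2 ≈ -188.50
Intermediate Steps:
D(V, h) = V - 5*h
U(g) = (15 + 2*g)/(-7 + g) (U(g) = (g + (g - 5*(-3)))/(g - 7) = (g + (g + 15))/(-7 + g) = (g + (15 + g))/(-7 + g) = (15 + 2*g)/(-7 + g))
U(1*5) - 176 = (15 + 2*(1*5))/(-7 + 1*5) - 176 = (15 + 2*5)/(-7 + 5) - 176 = (15 + 10)/(-2) - 176 = -½*25 - 176 = -25/2 - 176 = -377/2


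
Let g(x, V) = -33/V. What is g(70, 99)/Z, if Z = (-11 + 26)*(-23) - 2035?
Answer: 1/7140 ≈ 0.00014006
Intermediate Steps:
Z = -2380 (Z = 15*(-23) - 2035 = -345 - 2035 = -2380)
g(70, 99)/Z = -33/99/(-2380) = -33*1/99*(-1/2380) = -⅓*(-1/2380) = 1/7140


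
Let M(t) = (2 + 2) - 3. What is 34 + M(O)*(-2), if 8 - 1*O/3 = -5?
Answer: 32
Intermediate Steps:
O = 39 (O = 24 - 3*(-5) = 24 + 15 = 39)
M(t) = 1 (M(t) = 4 - 3 = 1)
34 + M(O)*(-2) = 34 + 1*(-2) = 34 - 2 = 32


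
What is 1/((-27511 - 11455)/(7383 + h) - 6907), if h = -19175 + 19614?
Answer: -3911/27032760 ≈ -0.00014468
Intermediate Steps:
h = 439
1/((-27511 - 11455)/(7383 + h) - 6907) = 1/((-27511 - 11455)/(7383 + 439) - 6907) = 1/(-38966/7822 - 6907) = 1/(-38966*1/7822 - 6907) = 1/(-19483/3911 - 6907) = 1/(-27032760/3911) = -3911/27032760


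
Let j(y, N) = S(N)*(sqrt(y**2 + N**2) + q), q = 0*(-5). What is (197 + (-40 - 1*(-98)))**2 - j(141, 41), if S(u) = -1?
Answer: 65025 + sqrt(21562) ≈ 65172.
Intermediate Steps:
q = 0
j(y, N) = -sqrt(N**2 + y**2) (j(y, N) = -(sqrt(y**2 + N**2) + 0) = -(sqrt(N**2 + y**2) + 0) = -sqrt(N**2 + y**2))
(197 + (-40 - 1*(-98)))**2 - j(141, 41) = (197 + (-40 - 1*(-98)))**2 - (-1)*sqrt(41**2 + 141**2) = (197 + (-40 + 98))**2 - (-1)*sqrt(1681 + 19881) = (197 + 58)**2 - (-1)*sqrt(21562) = 255**2 + sqrt(21562) = 65025 + sqrt(21562)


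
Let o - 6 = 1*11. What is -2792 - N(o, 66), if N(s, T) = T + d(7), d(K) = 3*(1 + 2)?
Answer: -2867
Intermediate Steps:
d(K) = 9 (d(K) = 3*3 = 9)
o = 17 (o = 6 + 1*11 = 6 + 11 = 17)
N(s, T) = 9 + T (N(s, T) = T + 9 = 9 + T)
-2792 - N(o, 66) = -2792 - (9 + 66) = -2792 - 1*75 = -2792 - 75 = -2867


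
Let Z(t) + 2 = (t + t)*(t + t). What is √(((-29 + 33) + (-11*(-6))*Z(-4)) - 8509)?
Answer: I*√4413 ≈ 66.43*I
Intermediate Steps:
Z(t) = -2 + 4*t² (Z(t) = -2 + (t + t)*(t + t) = -2 + (2*t)*(2*t) = -2 + 4*t²)
√(((-29 + 33) + (-11*(-6))*Z(-4)) - 8509) = √(((-29 + 33) + (-11*(-6))*(-2 + 4*(-4)²)) - 8509) = √((4 + 66*(-2 + 4*16)) - 8509) = √((4 + 66*(-2 + 64)) - 8509) = √((4 + 66*62) - 8509) = √((4 + 4092) - 8509) = √(4096 - 8509) = √(-4413) = I*√4413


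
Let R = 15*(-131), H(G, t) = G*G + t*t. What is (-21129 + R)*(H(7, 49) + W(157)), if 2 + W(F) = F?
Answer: -60159870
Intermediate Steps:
H(G, t) = G**2 + t**2
W(F) = -2 + F
R = -1965
(-21129 + R)*(H(7, 49) + W(157)) = (-21129 - 1965)*((7**2 + 49**2) + (-2 + 157)) = -23094*((49 + 2401) + 155) = -23094*(2450 + 155) = -23094*2605 = -60159870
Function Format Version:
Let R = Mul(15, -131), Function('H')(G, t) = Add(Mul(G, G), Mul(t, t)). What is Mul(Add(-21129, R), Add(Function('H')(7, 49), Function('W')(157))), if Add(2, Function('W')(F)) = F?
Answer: -60159870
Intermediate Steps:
Function('H')(G, t) = Add(Pow(G, 2), Pow(t, 2))
Function('W')(F) = Add(-2, F)
R = -1965
Mul(Add(-21129, R), Add(Function('H')(7, 49), Function('W')(157))) = Mul(Add(-21129, -1965), Add(Add(Pow(7, 2), Pow(49, 2)), Add(-2, 157))) = Mul(-23094, Add(Add(49, 2401), 155)) = Mul(-23094, Add(2450, 155)) = Mul(-23094, 2605) = -60159870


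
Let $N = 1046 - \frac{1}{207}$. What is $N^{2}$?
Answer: $\frac{46881343441}{42849} \approx 1.0941 \cdot 10^{6}$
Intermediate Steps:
$N = \frac{216521}{207}$ ($N = 1046 - \frac{1}{207} = \frac{216521}{207} \approx 1046.0$)
$N^{2} = \left(\frac{216521}{207}\right)^{2} = \frac{46881343441}{42849}$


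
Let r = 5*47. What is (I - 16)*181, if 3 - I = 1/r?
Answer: -553136/235 ≈ -2353.8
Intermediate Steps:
r = 235
I = 704/235 (I = 3 - 1/235 = 704/235 ≈ 2.9957)
(I - 16)*181 = (704/235 - 16)*181 = -3056/235*181 = -553136/235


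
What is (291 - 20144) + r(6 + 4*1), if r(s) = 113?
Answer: -19740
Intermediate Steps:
(291 - 20144) + r(6 + 4*1) = (291 - 20144) + 113 = -19853 + 113 = -19740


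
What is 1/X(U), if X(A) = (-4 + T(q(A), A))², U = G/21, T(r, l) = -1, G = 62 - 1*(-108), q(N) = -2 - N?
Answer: 1/25 ≈ 0.040000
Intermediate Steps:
G = 170 (G = 62 + 108 = 170)
U = 170/21 ≈ 8.0952
X(A) = 25 (X(A) = (-4 - 1)² = (-5)² = 25)
1/X(U) = 1/25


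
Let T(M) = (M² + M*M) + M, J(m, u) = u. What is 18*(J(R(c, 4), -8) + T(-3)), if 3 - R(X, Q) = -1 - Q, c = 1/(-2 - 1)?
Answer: 126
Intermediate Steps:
c = -⅓ (c = 1/(-3) = -⅓ ≈ -0.33333)
R(X, Q) = 4 + Q (R(X, Q) = 3 - (-1 - Q) = 3 + (1 + Q) = 4 + Q)
T(M) = M + 2*M² (T(M) = (M² + M²) + M = 2*M² + M = M + 2*M²)
18*(J(R(c, 4), -8) + T(-3)) = 18*(-8 - 3*(1 + 2*(-3))) = 18*(-8 - 3*(1 - 6)) = 18*(-8 - 3*(-5)) = 18*(-8 + 15) = 18*7 = 126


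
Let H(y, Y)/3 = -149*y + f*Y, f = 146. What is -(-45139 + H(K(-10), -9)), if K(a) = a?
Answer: 44611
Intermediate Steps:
H(y, Y) = -447*y + 438*Y (H(y, Y) = 3*(-149*y + 146*Y) = -447*y + 438*Y)
-(-45139 + H(K(-10), -9)) = -(-45139 + (-447*(-10) + 438*(-9))) = -(-45139 + (4470 - 3942)) = -(-45139 + 528) = -1*(-44611) = 44611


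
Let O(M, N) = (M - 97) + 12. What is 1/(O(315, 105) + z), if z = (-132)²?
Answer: 1/17654 ≈ 5.6644e-5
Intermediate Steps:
O(M, N) = -85 + M (O(M, N) = (-97 + M) + 12 = -85 + M)
z = 17424
1/(O(315, 105) + z) = 1/((-85 + 315) + 17424) = 1/(230 + 17424) = 1/17654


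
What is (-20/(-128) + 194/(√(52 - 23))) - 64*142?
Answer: -290811/32 + 194*√29/29 ≈ -9051.8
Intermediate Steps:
(-20/(-128) + 194/(√(52 - 23))) - 64*142 = (-20*(-1/128) + 194/(√29)) - 9088 = (5/32 + 194*(√29/29)) - 9088 = (5/32 + 194*√29/29) - 9088 = -290811/32 + 194*√29/29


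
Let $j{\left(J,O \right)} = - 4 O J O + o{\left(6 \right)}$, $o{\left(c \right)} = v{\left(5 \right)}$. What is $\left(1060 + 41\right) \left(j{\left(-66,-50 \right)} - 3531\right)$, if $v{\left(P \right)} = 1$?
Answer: $722773470$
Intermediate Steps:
$o{\left(c \right)} = 1$
$j{\left(J,O \right)} = 1 - 4 J O^{2}$ ($j{\left(J,O \right)} = - 4 O J O + 1 = - 4 J O O + 1 = - 4 J O^{2} + 1 = 1 - 4 J O^{2}$)
$\left(1060 + 41\right) \left(j{\left(-66,-50 \right)} - 3531\right) = \left(1060 + 41\right) \left(\left(1 - - 264 \left(-50\right)^{2}\right) - 3531\right) = 1101 \left(\left(1 - \left(-264\right) 2500\right) - 3531\right) = 1101 \left(\left(1 + 660000\right) - 3531\right) = 1101 \left(660001 - 3531\right) = 1101 \cdot 656470 = 722773470$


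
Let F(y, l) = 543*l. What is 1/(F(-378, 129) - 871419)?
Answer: -1/801372 ≈ -1.2479e-6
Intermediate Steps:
1/(F(-378, 129) - 871419) = 1/(543*129 - 871419) = 1/(70047 - 871419) = 1/(-801372) = -1/801372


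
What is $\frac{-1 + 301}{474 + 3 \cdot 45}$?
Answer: $\frac{100}{203} \approx 0.49261$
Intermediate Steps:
$\frac{-1 + 301}{474 + 3 \cdot 45} = \frac{300}{474 + 135} = \frac{300}{609} = 300 \cdot \frac{1}{609} = \frac{100}{203}$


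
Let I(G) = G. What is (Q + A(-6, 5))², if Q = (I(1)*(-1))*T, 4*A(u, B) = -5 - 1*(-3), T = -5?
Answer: 81/4 ≈ 20.250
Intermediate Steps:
A(u, B) = -½ (A(u, B) = (-5 - 1*(-3))/4 = (-5 + 3)/4 = (¼)*(-2) = -½)
Q = 5 (Q = (1*(-1))*(-5) = -1*(-5) = 5)
(Q + A(-6, 5))² = (5 - ½)² = (9/2)² = 81/4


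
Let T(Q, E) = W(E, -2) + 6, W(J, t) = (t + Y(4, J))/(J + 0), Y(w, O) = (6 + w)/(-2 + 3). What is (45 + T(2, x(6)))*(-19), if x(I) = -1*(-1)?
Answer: -1121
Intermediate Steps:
Y(w, O) = 6 + w (Y(w, O) = (6 + w)/1 = (6 + w)*1 = 6 + w)
x(I) = 1
W(J, t) = (10 + t)/J (W(J, t) = (t + (6 + 4))/(J + 0) = (t + 10)/J = (10 + t)/J)
T(Q, E) = 6 + 8/E (T(Q, E) = (10 - 2)/E + 6 = 8/E + 6 = 6 + 8/E)
(45 + T(2, x(6)))*(-19) = (45 + (6 + 8/1))*(-19) = (45 + (6 + 8*1))*(-19) = (45 + (6 + 8))*(-19) = (45 + 14)*(-19) = 59*(-19) = -1121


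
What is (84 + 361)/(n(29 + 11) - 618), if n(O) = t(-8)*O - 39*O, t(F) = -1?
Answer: -445/2218 ≈ -0.20063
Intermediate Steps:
n(O) = -40*O (n(O) = -O - 39*O = -40*O)
(84 + 361)/(n(29 + 11) - 618) = (84 + 361)/(-40*(29 + 11) - 618) = 445/(-40*40 - 618) = 445/(-1600 - 618) = 445/(-2218) = 445*(-1/2218) = -445/2218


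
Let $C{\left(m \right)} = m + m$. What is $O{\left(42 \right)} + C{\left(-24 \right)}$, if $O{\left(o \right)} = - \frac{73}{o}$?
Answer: $- \frac{2089}{42} \approx -49.738$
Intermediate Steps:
$C{\left(m \right)} = 2 m$
$O{\left(42 \right)} + C{\left(-24 \right)} = - \frac{73}{42} + 2 \left(-24\right) = \left(-73\right) \frac{1}{42} - 48 = - \frac{73}{42} - 48 = - \frac{2089}{42}$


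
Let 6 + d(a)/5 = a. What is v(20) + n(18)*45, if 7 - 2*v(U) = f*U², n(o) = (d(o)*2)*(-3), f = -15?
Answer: -26393/2 ≈ -13197.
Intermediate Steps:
d(a) = -30 + 5*a
n(o) = 180 - 30*o (n(o) = ((-30 + 5*o)*2)*(-3) = (-60 + 10*o)*(-3) = 180 - 30*o)
v(U) = 7/2 + 15*U²/2 (v(U) = 7/2 - (-15)*U²/2 = 7/2 + 15*U²/2)
v(20) + n(18)*45 = (7/2 + (15/2)*20²) + (180 - 30*18)*45 = (7/2 + (15/2)*400) + (180 - 540)*45 = (7/2 + 3000) - 360*45 = 6007/2 - 16200 = -26393/2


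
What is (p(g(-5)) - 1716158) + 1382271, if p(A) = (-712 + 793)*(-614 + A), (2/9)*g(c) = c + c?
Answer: -387266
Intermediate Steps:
g(c) = 9*c (g(c) = 9*(c + c)/2 = 9*(2*c)/2 = 9*c)
p(A) = -49734 + 81*A (p(A) = 81*(-614 + A) = -49734 + 81*A)
(p(g(-5)) - 1716158) + 1382271 = ((-49734 + 81*(9*(-5))) - 1716158) + 1382271 = ((-49734 + 81*(-45)) - 1716158) + 1382271 = ((-49734 - 3645) - 1716158) + 1382271 = (-53379 - 1716158) + 1382271 = -1769537 + 1382271 = -387266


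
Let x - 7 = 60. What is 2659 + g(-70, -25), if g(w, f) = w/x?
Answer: 178083/67 ≈ 2658.0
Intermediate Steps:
x = 67 (x = 7 + 60 = 67)
g(w, f) = w/67
2659 + g(-70, -25) = 2659 + (1/67)*(-70) = 2659 - 70/67 = 178083/67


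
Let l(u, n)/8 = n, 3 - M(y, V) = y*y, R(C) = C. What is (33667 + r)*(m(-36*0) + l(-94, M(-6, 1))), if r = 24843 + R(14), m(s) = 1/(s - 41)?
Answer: -633522300/41 ≈ -1.5452e+7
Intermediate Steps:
M(y, V) = 3 - y**2 (M(y, V) = 3 - y*y = 3 - y**2)
l(u, n) = 8*n
m(s) = 1/(-41 + s)
r = 24857 (r = 24843 + 14 = 24857)
(33667 + r)*(m(-36*0) + l(-94, M(-6, 1))) = (33667 + 24857)*(1/(-41 - 36*0) + 8*(3 - 1*(-6)**2)) = 58524*(1/(-41 + 0) + 8*(3 - 1*36)) = 58524*(1/(-41) + 8*(3 - 36)) = 58524*(-1/41 + 8*(-33)) = 58524*(-1/41 - 264) = 58524*(-10825/41) = -633522300/41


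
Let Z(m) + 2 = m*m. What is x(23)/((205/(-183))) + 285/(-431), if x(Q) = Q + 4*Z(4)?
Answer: -6289392/88355 ≈ -71.183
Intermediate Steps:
Z(m) = -2 + m**2 (Z(m) = -2 + m*m = -2 + m**2)
x(Q) = 56 + Q (x(Q) = Q + 4*(-2 + 4**2) = Q + 4*(-2 + 16) = Q + 4*14 = Q + 56 = 56 + Q)
x(23)/((205/(-183))) + 285/(-431) = (56 + 23)/((205/(-183))) + 285/(-431) = 79/((205*(-1/183))) + 285*(-1/431) = 79/(-205/183) - 285/431 = 79*(-183/205) - 285/431 = -14457/205 - 285/431 = -6289392/88355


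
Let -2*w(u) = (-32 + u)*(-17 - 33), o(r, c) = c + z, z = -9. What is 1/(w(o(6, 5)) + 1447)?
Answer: 1/547 ≈ 0.0018282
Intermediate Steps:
o(r, c) = -9 + c (o(r, c) = c - 9 = -9 + c)
w(u) = -800 + 25*u (w(u) = -(-32 + u)*(-17 - 33)/2 = -(-32 + u)*(-50)/2 = -(1600 - 50*u)/2 = -800 + 25*u)
1/(w(o(6, 5)) + 1447) = 1/((-800 + 25*(-9 + 5)) + 1447) = 1/((-800 + 25*(-4)) + 1447) = 1/((-800 - 100) + 1447) = 1/(-900 + 1447) = 1/547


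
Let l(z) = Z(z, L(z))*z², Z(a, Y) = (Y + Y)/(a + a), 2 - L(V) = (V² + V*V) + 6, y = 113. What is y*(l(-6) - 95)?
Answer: 40793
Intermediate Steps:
L(V) = -4 - 2*V² (L(V) = 2 - ((V² + V*V) + 6) = 2 - ((V² + V²) + 6) = 2 - (2*V² + 6) = 2 - (6 + 2*V²) = 2 + (-6 - 2*V²) = -4 - 2*V²)
Z(a, Y) = Y/a (Z(a, Y) = (2*Y)/((2*a)) = (2*Y)*(1/(2*a)) = Y/a)
l(z) = z*(-4 - 2*z²) (l(z) = ((-4 - 2*z²)/z)*z² = z*(-4 - 2*z²))
y*(l(-6) - 95) = 113*(-2*(-6)*(2 + (-6)²) - 95) = 113*(-2*(-6)*(2 + 36) - 95) = 113*(-2*(-6)*38 - 95) = 113*(456 - 95) = 113*361 = 40793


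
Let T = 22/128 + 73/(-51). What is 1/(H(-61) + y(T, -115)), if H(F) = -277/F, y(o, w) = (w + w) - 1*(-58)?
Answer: -61/10215 ≈ -0.0059716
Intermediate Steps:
T = -4111/3264 (T = 22*(1/128) + 73*(-1/51) = 11/64 - 73/51 = -4111/3264 ≈ -1.2595)
y(o, w) = 58 + 2*w (y(o, w) = 2*w + 58 = 58 + 2*w)
1/(H(-61) + y(T, -115)) = 1/(-277/(-61) + (58 + 2*(-115))) = 1/(-277*(-1/61) + (58 - 230)) = 1/(277/61 - 172) = 1/(-10215/61) = -61/10215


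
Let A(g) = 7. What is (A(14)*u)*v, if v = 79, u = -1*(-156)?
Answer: 86268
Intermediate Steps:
u = 156
(A(14)*u)*v = (7*156)*79 = 1092*79 = 86268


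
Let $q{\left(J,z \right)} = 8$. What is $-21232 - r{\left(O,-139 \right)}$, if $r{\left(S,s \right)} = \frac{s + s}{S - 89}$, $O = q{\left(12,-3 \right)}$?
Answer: $- \frac{1720070}{81} \approx -21235.0$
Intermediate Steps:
$O = 8$
$r{\left(S,s \right)} = \frac{2 s}{-89 + S}$
$-21232 - r{\left(O,-139 \right)} = -21232 - 2 \left(-139\right) \frac{1}{-89 + 8} = -21232 - 2 \left(-139\right) \frac{1}{-81} = -21232 - 2 \left(-139\right) \left(- \frac{1}{81}\right) = -21232 - \frac{278}{81} = - \frac{1720070}{81}$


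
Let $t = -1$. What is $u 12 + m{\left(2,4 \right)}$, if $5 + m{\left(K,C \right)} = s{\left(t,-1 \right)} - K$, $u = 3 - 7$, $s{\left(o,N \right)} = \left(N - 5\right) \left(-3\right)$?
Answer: $-37$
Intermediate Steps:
$s{\left(o,N \right)} = 15 - 3 N$ ($s{\left(o,N \right)} = \left(-5 + N\right) \left(-3\right) = 15 - 3 N$)
$u = -4$ ($u = 3 - 7 = -4$)
$m{\left(K,C \right)} = 13 - K$ ($m{\left(K,C \right)} = -5 - \left(-18 + K\right) = 13 - K$)
$u 12 + m{\left(2,4 \right)} = \left(-4\right) 12 + \left(13 - 2\right) = -48 + \left(13 - 2\right) = -48 + 11 = -37$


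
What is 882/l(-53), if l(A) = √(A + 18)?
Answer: -126*I*√35/5 ≈ -149.09*I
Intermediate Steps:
l(A) = √(18 + A)
882/l(-53) = 882/(√(18 - 53)) = 882/(√(-35)) = 882/((I*√35)) = 882*(-I*√35/35) = -126*I*√35/5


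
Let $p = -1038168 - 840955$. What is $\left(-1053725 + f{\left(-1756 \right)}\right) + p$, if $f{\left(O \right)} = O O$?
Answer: $150688$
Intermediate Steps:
$f{\left(O \right)} = O^{2}$
$p = -1879123$
$\left(-1053725 + f{\left(-1756 \right)}\right) + p = \left(-1053725 + \left(-1756\right)^{2}\right) - 1879123 = \left(-1053725 + 3083536\right) - 1879123 = 2029811 - 1879123 = 150688$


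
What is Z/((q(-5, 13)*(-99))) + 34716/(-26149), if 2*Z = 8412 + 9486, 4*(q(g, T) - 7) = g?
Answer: -338359312/19847091 ≈ -17.048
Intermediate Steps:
q(g, T) = 7 + g/4
Z = 8949 (Z = (8412 + 9486)/2 = (½)*17898 = 8949)
Z/((q(-5, 13)*(-99))) + 34716/(-26149) = 8949/(((7 + (¼)*(-5))*(-99))) + 34716/(-26149) = 8949/(((7 - 5/4)*(-99))) + 34716*(-1/26149) = 8949/(((23/4)*(-99))) - 34716/26149 = 8949/(-2277/4) - 34716/26149 = 8949*(-4/2277) - 34716/26149 = -11932/759 - 34716/26149 = -338359312/19847091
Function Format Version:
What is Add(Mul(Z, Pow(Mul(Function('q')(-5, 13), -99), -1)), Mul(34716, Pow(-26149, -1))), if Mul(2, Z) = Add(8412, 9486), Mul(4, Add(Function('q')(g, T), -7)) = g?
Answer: Rational(-338359312, 19847091) ≈ -17.048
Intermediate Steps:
Function('q')(g, T) = Add(7, Mul(Rational(1, 4), g))
Z = 8949 (Z = Mul(Rational(1, 2), Add(8412, 9486)) = Mul(Rational(1, 2), 17898) = 8949)
Add(Mul(Z, Pow(Mul(Function('q')(-5, 13), -99), -1)), Mul(34716, Pow(-26149, -1))) = Add(Mul(8949, Pow(Mul(Add(7, Mul(Rational(1, 4), -5)), -99), -1)), Mul(34716, Pow(-26149, -1))) = Add(Mul(8949, Pow(Mul(Add(7, Rational(-5, 4)), -99), -1)), Mul(34716, Rational(-1, 26149))) = Add(Mul(8949, Pow(Mul(Rational(23, 4), -99), -1)), Rational(-34716, 26149)) = Add(Mul(8949, Pow(Rational(-2277, 4), -1)), Rational(-34716, 26149)) = Add(Mul(8949, Rational(-4, 2277)), Rational(-34716, 26149)) = Add(Rational(-11932, 759), Rational(-34716, 26149)) = Rational(-338359312, 19847091)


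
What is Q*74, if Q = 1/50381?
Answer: 74/50381 ≈ 0.0014688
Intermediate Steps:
Q = 1/50381 ≈ 1.9849e-5
Q*74 = (1/50381)*74 = 74/50381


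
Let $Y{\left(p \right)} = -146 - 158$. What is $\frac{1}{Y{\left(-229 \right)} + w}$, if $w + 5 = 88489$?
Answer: $\frac{1}{88180} \approx 1.134 \cdot 10^{-5}$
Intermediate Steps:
$w = 88484$ ($w = -5 + 88489 = 88484$)
$Y{\left(p \right)} = -304$
$\frac{1}{Y{\left(-229 \right)} + w} = \frac{1}{-304 + 88484} = \frac{1}{88180}$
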